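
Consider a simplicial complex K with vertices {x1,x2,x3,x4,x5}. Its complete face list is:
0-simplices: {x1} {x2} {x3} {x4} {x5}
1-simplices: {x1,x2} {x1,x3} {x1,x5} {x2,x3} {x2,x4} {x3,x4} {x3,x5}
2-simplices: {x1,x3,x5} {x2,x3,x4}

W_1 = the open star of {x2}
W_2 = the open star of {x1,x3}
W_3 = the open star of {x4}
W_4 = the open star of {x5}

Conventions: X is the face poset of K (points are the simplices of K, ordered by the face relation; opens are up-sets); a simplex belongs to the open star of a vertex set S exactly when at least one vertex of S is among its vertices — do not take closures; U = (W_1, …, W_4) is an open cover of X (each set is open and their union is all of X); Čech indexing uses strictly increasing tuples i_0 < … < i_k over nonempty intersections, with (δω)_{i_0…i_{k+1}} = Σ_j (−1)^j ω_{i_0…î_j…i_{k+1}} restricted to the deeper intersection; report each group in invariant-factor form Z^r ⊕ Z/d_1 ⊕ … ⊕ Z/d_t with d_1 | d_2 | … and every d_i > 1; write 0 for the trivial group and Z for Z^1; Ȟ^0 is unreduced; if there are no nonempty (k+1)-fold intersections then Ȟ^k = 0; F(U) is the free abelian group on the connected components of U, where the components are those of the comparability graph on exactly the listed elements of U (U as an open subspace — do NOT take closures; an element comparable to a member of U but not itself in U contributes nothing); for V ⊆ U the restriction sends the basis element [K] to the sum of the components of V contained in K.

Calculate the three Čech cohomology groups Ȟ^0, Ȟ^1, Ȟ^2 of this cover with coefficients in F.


Ȟ^0 = Z, Ȟ^1 = Z and Ȟ^2 = 0

nerve simplices:
  W1={{x2},{x1,x2},{x2,x3},{x2,x4},{x2,x3,x4}} W2={{x1},{x3},{x1,x2},{x1,x3},{x1,x5},{x2,x3},{x3,x4},{x3,x5},{x1,x3,x5},{x2,x3,x4}} W3={{x4},{x2,x4},{x3,x4},{x2,x3,x4}} W4={{x5},{x1,x5},{x3,x5},{x1,x3,x5}}
  W12={{x1,x2},{x2,x3},{x2,x3,x4}} W13={{x2,x4},{x2,x3,x4}} W23={{x3,x4},{x2,x3,x4}} W24={{x1,x5},{x3,x5},{x1,x3,x5}}
  W123={{x2,x3,x4}}
components per intersection:
  W1: {{x2},{x1,x2},{x2,x3},{x2,x4},{x2,x3,x4}}
  W2: {{x1},{x3},{x1,x2},{x1,x3},{x1,x5},{x2,x3},{x3,x4},{x3,x5},{x1,x3,x5},{x2,x3,x4}}
  W3: {{x4},{x2,x4},{x3,x4},{x2,x3,x4}}
  W4: {{x5},{x1,x5},{x3,x5},{x1,x3,x5}}
  W12: {{x1,x2}} {{x2,x3},{x2,x3,x4}}
  W13: {{x2,x4},{x2,x3,x4}}
  W23: {{x3,x4},{x2,x3,x4}}
  W24: {{x1,x5},{x3,x5},{x1,x3,x5}}
  W123: {{x2,x3,x4}}
C dims 4,5,1; δ0: rk 3, SNF 1^3; δ1: rk 1, SNF 1^1
degree 0: 4−3−0 = 1 → Ȟ^0 ≅ Z
degree 1: 5−1−3 = 1 → Ȟ^1 ≅ Z
degree 2: 1−0−1 = 0 → Ȟ^2 ≅ 0


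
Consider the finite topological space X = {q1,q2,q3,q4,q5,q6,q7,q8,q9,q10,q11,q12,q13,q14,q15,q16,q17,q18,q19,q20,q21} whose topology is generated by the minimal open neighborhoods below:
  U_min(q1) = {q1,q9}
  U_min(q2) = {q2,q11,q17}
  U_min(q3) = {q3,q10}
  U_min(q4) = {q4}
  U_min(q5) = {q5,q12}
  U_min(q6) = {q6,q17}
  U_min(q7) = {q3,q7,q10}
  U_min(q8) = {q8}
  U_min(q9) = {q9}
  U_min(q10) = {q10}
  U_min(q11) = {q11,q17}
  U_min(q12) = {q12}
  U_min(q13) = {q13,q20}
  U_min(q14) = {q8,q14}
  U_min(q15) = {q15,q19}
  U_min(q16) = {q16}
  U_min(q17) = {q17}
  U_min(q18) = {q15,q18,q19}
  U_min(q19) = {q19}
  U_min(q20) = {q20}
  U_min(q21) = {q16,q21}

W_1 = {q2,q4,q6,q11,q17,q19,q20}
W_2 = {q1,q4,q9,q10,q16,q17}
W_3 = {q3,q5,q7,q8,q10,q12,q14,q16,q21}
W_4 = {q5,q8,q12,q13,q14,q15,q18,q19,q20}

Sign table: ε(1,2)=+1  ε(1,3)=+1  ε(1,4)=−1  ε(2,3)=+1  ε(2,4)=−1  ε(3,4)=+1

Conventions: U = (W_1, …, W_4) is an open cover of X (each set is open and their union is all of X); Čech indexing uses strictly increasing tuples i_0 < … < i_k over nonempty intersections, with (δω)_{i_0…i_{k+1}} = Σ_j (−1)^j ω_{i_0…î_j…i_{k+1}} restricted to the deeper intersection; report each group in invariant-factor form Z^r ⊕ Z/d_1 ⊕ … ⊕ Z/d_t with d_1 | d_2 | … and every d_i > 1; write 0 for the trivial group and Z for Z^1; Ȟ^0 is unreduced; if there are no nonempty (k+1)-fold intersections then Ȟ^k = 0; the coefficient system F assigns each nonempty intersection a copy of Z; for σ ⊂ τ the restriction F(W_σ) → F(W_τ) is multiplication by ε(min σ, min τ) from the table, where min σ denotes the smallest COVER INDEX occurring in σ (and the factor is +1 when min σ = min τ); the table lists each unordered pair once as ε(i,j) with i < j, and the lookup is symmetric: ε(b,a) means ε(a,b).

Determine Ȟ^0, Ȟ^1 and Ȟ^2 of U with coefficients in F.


nerve of the cover:
  W12={q4,q17} W14={q19,q20} W23={q10,q16} W34={q5,q8,q12,q14}
C dims 4,4; δ0: rk 4, SNF 1^3·2
Ȟ^0 = (4 − 4) − 0 = 0, so Ȟ^0 ≅ 0
Ȟ^1 = (4 − 0) − 4 = 0 plus torsion [2], so Ȟ^1 ≅ Z/2
Ȟ^2 = (0 − 0) − 0 = 0, so Ȟ^2 ≅ 0

Ȟ^0 ≅ 0,  Ȟ^1 ≅ Z/2,  Ȟ^2 ≅ 0


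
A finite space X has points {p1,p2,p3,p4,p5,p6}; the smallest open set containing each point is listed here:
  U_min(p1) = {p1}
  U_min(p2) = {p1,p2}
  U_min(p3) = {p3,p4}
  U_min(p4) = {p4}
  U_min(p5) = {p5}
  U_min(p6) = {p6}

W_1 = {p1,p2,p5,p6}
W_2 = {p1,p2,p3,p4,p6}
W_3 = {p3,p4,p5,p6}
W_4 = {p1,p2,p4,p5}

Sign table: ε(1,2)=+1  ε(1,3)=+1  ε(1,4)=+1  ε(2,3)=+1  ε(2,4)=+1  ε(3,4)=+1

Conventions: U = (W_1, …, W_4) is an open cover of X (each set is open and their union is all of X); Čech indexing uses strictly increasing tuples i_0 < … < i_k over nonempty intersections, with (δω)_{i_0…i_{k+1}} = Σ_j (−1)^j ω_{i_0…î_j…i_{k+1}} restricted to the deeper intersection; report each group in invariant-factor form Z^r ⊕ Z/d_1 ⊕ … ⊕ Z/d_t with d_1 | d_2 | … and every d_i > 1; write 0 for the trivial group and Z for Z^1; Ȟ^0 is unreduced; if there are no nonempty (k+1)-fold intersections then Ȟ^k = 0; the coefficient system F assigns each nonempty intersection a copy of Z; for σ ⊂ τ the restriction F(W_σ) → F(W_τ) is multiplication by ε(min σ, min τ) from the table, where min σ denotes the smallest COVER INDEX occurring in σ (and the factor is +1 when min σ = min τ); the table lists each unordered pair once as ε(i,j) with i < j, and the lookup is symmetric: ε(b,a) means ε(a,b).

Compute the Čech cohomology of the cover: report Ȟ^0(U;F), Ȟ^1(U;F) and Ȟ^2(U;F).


nerve of the cover:
  W12={p1,p2,p6} W13={p5,p6} W14={p1,p2,p5} W23={p3,p4,p6} W24={p1,p2,p4} W34={p4,p5}
  W123={p6} W124={p1,p2} W134={p5} W234={p4}
C dims 4,6,4; δ0: rk 3, SNF 1^3; δ1: rk 3, SNF 1^3
Ȟ^0 = (4 − 3) − 0 = 1, so Ȟ^0 ≅ Z
Ȟ^1 = (6 − 3) − 3 = 0, so Ȟ^1 ≅ 0
Ȟ^2 = (4 − 0) − 3 = 1, so Ȟ^2 ≅ Z

Ȟ^0 = Z, Ȟ^1 = 0, Ȟ^2 = Z


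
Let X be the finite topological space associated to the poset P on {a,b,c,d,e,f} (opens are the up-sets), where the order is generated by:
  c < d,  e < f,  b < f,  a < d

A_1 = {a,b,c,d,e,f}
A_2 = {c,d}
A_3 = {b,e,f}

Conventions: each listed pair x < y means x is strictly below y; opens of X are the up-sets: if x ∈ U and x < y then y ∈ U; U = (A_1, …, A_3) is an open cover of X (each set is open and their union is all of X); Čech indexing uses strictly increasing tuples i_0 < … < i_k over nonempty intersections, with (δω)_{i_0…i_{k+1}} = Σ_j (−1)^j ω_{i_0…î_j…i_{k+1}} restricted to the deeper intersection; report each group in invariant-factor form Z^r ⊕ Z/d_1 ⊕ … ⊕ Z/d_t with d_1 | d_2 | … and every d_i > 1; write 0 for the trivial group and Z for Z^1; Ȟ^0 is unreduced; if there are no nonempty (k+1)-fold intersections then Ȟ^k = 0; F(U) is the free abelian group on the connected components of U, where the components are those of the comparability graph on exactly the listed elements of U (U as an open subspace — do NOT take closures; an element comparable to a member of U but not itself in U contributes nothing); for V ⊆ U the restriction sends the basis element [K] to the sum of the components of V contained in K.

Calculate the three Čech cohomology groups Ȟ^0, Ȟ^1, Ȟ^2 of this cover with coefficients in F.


Ȟ^0 ≅ Z^2; Ȟ^1 ≅ 0; Ȟ^2 ≅ 0

intersection data:
  A12={c,d} A13={b,e,f}
components per intersection:
  A1: {a,c,d} {b,e,f}
  A2: {c,d}
  A3: {b,e,f}
  A12: {c,d}
  A13: {b,e,f}
C dims 4,2; δ0: rk 2, SNF 1^2
Ȟ^0 = (4 − 2) − 0 = 2, so Ȟ^0 ≅ Z^2
Ȟ^1 = (2 − 0) − 2 = 0, so Ȟ^1 ≅ 0
Ȟ^2 = (0 − 0) − 0 = 0, so Ȟ^2 ≅ 0


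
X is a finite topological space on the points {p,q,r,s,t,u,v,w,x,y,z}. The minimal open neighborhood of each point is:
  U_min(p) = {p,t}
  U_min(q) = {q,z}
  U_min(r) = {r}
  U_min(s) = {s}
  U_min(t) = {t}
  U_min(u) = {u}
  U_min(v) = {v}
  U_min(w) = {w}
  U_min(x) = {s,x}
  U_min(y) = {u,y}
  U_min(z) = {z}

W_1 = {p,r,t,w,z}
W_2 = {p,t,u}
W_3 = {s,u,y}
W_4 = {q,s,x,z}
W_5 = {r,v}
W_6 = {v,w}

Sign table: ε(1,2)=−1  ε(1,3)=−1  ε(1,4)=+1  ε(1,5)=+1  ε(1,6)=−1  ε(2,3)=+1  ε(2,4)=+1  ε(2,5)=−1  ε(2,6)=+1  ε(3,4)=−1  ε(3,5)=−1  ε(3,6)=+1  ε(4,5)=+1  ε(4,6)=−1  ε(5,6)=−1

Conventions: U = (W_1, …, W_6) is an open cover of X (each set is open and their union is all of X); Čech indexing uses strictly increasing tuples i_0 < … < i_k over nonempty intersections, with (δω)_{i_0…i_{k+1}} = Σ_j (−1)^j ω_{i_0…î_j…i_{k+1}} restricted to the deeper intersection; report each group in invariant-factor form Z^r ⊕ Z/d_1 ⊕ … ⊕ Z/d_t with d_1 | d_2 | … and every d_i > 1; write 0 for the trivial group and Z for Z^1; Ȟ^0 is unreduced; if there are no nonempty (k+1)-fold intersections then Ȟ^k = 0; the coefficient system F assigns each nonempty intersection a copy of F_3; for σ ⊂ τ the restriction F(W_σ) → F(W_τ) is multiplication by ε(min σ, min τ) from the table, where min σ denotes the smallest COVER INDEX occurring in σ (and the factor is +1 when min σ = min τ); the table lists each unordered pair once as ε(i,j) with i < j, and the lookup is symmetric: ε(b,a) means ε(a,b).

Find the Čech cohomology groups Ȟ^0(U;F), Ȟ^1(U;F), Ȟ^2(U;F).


nonempty intersections:
  W12={p,t} W14={z} W15={r} W16={w} W23={u} W34={s} W56={v}
C dims 6,7; δ0: rk_F3 5
Ȟ^0: (6−5)−0=1 ⇒ Z/3
Ȟ^1: (7−0)−5=2 ⇒ Z/3 ⊕ Z/3
Ȟ^2: (0−0)−0=0 ⇒ 0

Ȟ^0 ≅ Z/3, Ȟ^1 ≅ Z/3 ⊕ Z/3, Ȟ^2 ≅ 0


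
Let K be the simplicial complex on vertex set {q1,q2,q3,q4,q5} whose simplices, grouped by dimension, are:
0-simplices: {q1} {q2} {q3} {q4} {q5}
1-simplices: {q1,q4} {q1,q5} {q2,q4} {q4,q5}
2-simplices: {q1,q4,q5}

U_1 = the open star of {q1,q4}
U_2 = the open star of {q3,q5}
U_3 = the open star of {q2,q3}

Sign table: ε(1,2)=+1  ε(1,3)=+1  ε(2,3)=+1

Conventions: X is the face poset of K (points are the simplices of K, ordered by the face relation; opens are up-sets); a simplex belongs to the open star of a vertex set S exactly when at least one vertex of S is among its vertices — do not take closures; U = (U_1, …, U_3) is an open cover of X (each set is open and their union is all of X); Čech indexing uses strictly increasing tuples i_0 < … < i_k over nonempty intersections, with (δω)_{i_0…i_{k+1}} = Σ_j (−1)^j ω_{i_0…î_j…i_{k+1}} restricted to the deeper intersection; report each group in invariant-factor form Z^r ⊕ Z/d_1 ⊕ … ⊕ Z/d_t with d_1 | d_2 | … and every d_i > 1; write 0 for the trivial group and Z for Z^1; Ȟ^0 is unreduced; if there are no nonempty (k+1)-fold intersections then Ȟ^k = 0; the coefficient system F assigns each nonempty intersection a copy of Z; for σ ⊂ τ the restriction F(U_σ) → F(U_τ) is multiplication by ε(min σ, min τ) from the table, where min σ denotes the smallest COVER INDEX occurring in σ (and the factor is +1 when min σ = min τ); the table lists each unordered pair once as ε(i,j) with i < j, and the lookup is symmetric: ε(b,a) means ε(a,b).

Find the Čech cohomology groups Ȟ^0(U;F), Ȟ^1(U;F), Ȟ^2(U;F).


Ȟ^0 = Z, Ȟ^1 = Z and Ȟ^2 = 0

nerve simplices:
  U1={{q1},{q4},{q1,q4},{q1,q5},{q2,q4},{q4,q5},{q1,q4,q5}} U2={{q3},{q5},{q1,q5},{q4,q5},{q1,q4,q5}} U3={{q2},{q3},{q2,q4}}
  U12={{q1,q5},{q4,q5},{q1,q4,q5}} U13={{q2,q4}} U23={{q3}}
C dims 3,3; δ0: rk 2, SNF 1^2
degree 0: 3−2−0 = 1 → Ȟ^0 ≅ Z
degree 1: 3−0−2 = 1 → Ȟ^1 ≅ Z
degree 2: 0−0−0 = 0 → Ȟ^2 ≅ 0


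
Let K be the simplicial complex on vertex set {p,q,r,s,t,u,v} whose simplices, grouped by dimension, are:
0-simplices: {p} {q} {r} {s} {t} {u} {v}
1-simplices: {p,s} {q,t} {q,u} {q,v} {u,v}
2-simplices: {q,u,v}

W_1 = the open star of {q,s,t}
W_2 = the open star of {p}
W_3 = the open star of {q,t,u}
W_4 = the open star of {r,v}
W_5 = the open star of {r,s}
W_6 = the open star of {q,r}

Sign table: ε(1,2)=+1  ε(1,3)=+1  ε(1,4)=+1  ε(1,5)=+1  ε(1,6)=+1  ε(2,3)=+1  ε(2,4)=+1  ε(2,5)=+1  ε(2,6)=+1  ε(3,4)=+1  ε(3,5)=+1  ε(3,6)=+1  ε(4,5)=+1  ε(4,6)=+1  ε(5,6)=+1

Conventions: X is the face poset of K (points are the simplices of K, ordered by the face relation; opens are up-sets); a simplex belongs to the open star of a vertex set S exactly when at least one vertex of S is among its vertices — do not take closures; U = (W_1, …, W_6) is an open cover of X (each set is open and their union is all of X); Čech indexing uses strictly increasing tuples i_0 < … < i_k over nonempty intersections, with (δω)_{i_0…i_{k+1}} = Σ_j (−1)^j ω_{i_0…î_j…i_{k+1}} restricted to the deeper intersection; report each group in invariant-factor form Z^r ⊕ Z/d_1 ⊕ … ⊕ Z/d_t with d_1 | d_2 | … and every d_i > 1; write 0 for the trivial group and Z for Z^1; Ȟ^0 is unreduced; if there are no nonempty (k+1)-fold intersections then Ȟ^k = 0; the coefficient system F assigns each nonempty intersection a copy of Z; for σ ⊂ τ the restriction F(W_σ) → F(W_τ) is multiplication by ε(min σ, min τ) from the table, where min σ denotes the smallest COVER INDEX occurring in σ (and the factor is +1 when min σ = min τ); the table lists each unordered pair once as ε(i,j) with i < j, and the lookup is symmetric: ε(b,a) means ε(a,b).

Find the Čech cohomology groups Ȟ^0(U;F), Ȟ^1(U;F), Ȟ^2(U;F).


nerve of the cover:
  W1={{q},{s},{t},{p,s},{q,t},{q,u},{q,v},{q,u,v}} W2={{p},{p,s}} W3={{q},{t},{u},{q,t},{q,u},{q,v},{u,v},{q,u,v}} W4={{r},{v},{q,v},{u,v},{q,u,v}} W5={{r},{s},{p,s}} W6={{q},{r},{q,t},{q,u},{q,v},{q,u,v}}
  W12={{p,s}} W13={{q},{t},{q,t},{q,u},{q,v},{q,u,v}} W14={{q,v},{q,u,v}} W15={{s},{p,s}} W16={{q},{q,t},{q,u},{q,v},{q,u,v}} W25={{p,s}} W34={{q,v},{u,v},{q,u,v}} W36={{q},{q,t},{q,u},{q,v},{q,u,v}} W45={{r}} W46={{r},{q,v},{q,u,v}} W56={{r}}
  W125={{p,s}} W134={{q,v},{q,u,v}} W136={{q},{q,t},{q,u},{q,v},{q,u,v}} W146={{q,v},{q,u,v}} W346={{q,v},{q,u,v}} W456={{r}}
  W1346={{q,v},{q,u,v}}
C dims 6,11,6,1; δ0: rk 5, SNF 1^5; δ1: rk 5, SNF 1^5; δ2: rk 1, SNF 1^1
Ȟ^0 = (6 − 5) − 0 = 1, so Ȟ^0 ≅ Z
Ȟ^1 = (11 − 5) − 5 = 1, so Ȟ^1 ≅ Z
Ȟ^2 = (6 − 1) − 5 = 0, so Ȟ^2 ≅ 0

Ȟ^0(U;F) ≅ Z; Ȟ^1(U;F) ≅ Z; Ȟ^2(U;F) ≅ 0


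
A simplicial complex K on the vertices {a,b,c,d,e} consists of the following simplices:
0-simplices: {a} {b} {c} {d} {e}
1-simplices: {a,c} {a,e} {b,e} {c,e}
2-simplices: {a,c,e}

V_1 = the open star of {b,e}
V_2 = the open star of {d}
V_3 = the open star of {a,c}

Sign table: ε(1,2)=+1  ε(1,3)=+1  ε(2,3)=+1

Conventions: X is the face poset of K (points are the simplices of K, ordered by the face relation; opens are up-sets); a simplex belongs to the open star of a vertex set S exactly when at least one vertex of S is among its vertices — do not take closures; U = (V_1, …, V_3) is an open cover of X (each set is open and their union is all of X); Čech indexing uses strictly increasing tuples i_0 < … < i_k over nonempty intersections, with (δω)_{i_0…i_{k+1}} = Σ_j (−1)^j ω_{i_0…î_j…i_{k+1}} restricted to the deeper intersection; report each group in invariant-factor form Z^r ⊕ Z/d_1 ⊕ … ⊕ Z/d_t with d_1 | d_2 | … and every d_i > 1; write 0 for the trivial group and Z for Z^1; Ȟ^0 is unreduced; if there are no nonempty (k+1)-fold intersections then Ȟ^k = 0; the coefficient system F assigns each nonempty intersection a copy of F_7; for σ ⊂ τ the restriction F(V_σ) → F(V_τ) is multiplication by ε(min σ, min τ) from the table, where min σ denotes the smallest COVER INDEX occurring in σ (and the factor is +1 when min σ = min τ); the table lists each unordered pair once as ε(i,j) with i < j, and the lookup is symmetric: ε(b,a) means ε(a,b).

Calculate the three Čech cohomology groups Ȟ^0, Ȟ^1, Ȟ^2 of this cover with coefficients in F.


nonempty overlaps:
  V1={{b},{e},{a,e},{b,e},{c,e},{a,c,e}} V2={{d}} V3={{a},{c},{a,c},{a,e},{c,e},{a,c,e}}
  V13={{a,e},{c,e},{a,c,e}}
C dims 3,1; δ0: rk_F7 1
degree 0: 3−1−0 = 2 → Ȟ^0 ≅ Z/7 ⊕ Z/7
degree 1: 1−0−1 = 0 → Ȟ^1 ≅ 0
degree 2: 0−0−0 = 0 → Ȟ^2 ≅ 0

Ȟ^0(U;F) ≅ Z/7 ⊕ Z/7, Ȟ^1(U;F) ≅ 0, Ȟ^2(U;F) ≅ 0


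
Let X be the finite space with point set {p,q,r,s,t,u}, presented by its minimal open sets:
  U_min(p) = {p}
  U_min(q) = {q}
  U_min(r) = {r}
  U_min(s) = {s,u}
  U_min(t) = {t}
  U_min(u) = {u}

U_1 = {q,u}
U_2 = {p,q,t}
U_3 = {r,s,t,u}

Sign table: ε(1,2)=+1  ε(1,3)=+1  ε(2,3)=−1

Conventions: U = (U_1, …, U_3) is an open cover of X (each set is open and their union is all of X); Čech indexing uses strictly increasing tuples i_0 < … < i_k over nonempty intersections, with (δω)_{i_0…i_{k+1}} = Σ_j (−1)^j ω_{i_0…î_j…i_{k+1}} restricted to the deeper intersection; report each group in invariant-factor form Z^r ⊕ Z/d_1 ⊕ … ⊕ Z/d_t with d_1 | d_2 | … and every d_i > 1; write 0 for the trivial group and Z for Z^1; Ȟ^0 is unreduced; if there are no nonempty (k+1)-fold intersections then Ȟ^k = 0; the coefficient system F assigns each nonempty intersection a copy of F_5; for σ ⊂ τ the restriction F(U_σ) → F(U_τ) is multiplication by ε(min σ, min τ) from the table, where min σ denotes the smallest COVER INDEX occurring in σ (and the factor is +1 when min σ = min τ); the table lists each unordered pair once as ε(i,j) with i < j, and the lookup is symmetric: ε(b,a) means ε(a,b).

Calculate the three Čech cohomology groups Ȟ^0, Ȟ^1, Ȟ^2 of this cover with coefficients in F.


Ȟ^0 ≅ 0, Ȟ^1 ≅ 0 and Ȟ^2 ≅ 0

nonempty intersections:
  U12={q} U13={u} U23={t}
C dims 3,3; δ0: rk_F5 3
Ȟ^0: (3−3)−0=0 ⇒ 0
Ȟ^1: (3−0)−3=0 ⇒ 0
Ȟ^2: (0−0)−0=0 ⇒ 0


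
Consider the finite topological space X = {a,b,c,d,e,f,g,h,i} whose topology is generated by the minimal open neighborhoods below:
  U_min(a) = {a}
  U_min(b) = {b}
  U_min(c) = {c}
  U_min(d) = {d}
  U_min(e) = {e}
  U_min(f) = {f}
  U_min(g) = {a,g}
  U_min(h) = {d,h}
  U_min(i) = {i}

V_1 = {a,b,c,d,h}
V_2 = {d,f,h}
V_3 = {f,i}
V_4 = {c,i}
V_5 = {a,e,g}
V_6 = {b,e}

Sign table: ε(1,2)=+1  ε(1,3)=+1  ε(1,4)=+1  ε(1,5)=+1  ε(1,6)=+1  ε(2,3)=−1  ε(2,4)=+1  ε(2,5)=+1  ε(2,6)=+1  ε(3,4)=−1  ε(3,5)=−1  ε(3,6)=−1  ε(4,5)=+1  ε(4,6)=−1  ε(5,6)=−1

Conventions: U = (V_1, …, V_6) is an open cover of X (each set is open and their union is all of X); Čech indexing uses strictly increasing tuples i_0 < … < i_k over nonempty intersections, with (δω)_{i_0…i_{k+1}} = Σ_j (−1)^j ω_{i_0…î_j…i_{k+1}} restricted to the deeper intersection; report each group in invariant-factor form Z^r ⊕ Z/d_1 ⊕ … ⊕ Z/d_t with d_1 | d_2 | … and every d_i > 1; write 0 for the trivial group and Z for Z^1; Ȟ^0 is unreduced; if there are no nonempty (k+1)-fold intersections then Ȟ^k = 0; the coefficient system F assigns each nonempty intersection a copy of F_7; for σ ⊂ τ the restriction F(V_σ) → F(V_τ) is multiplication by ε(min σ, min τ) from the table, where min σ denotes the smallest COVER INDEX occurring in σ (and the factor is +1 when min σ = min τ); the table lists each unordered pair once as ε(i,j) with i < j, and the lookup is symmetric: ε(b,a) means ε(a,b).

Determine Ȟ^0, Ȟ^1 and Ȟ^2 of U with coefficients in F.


nerve of the cover:
  V12={d,h} V14={c} V15={a} V16={b} V23={f} V34={i} V56={e}
C dims 6,7; δ0: rk_F7 6
Ȟ^0 = (6 − 6) − 0 = 0, so Ȟ^0 ≅ 0
Ȟ^1 = (7 − 0) − 6 = 1, so Ȟ^1 ≅ Z/7
Ȟ^2 = (0 − 0) − 0 = 0, so Ȟ^2 ≅ 0

Ȟ^0 ≅ 0,  Ȟ^1 ≅ Z/7,  Ȟ^2 ≅ 0


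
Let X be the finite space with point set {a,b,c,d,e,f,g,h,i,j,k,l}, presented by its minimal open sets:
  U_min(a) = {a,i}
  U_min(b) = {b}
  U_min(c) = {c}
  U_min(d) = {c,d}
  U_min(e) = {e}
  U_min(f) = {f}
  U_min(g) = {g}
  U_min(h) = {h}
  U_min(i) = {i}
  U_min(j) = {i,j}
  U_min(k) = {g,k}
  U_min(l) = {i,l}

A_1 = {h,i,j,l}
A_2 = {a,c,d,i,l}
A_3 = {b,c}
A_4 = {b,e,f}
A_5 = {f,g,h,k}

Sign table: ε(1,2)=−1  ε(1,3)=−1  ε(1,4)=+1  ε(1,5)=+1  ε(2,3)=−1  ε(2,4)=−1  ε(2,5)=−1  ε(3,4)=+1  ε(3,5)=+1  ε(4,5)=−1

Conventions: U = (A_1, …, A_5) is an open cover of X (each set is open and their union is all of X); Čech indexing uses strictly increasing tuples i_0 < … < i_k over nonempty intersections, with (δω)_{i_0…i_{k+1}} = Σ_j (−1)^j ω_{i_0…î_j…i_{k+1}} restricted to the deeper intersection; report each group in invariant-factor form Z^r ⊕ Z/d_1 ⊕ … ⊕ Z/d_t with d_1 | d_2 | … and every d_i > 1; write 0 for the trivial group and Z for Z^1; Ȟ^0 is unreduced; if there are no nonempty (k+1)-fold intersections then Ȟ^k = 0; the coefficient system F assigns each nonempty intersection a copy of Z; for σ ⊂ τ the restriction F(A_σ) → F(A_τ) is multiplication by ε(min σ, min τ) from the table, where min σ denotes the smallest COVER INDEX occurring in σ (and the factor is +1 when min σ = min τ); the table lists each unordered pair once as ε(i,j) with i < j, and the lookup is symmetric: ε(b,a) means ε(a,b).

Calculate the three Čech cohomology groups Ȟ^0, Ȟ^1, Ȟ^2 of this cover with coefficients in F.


Ȟ^0(U;F) ≅ 0, Ȟ^1(U;F) ≅ Z/2, Ȟ^2(U;F) ≅ 0

nonempty intersections:
  A12={i,l} A15={h} A23={c} A34={b} A45={f}
C dims 5,5; δ0: rk 5, SNF 1^4·2
Ȟ^0: (5−5)−0=0 ⇒ 0
Ȟ^1: (5−0)−5=0 plus torsion [2] ⇒ Z/2
Ȟ^2: (0−0)−0=0 ⇒ 0


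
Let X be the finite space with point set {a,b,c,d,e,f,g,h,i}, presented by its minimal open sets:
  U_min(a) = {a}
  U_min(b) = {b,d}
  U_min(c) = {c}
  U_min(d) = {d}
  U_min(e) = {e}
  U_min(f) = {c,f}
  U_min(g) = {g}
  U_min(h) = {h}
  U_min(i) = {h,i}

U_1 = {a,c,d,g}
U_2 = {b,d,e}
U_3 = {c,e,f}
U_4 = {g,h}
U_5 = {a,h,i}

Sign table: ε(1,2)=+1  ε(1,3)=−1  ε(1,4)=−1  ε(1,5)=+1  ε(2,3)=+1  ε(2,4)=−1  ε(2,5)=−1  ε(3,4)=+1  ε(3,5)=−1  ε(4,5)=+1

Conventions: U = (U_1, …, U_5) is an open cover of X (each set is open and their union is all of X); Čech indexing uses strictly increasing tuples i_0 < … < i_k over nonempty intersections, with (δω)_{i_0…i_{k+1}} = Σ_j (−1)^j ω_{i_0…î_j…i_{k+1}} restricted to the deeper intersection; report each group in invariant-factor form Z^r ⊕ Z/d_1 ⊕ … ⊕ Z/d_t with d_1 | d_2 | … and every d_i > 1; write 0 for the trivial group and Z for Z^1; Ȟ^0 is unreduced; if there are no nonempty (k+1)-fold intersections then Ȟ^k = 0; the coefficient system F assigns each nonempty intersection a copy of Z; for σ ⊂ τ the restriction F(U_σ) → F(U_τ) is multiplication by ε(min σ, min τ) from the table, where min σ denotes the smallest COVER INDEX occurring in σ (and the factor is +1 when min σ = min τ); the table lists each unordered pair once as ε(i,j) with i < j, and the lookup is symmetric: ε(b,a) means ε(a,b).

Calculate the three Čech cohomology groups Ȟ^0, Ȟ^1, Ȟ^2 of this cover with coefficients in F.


nerve simplices:
  U12={d} U13={c} U14={g} U15={a} U23={e} U45={h}
C dims 5,6; δ0: rk 5, SNF 1^4·2
degree 0: 5−5−0 = 0 → Ȟ^0 ≅ 0
degree 1: 6−0−5 = 1 plus torsion [2] → Ȟ^1 ≅ Z ⊕ Z/2
degree 2: 0−0−0 = 0 → Ȟ^2 ≅ 0

Ȟ^0 ≅ 0,  Ȟ^1 ≅ Z ⊕ Z/2,  Ȟ^2 ≅ 0


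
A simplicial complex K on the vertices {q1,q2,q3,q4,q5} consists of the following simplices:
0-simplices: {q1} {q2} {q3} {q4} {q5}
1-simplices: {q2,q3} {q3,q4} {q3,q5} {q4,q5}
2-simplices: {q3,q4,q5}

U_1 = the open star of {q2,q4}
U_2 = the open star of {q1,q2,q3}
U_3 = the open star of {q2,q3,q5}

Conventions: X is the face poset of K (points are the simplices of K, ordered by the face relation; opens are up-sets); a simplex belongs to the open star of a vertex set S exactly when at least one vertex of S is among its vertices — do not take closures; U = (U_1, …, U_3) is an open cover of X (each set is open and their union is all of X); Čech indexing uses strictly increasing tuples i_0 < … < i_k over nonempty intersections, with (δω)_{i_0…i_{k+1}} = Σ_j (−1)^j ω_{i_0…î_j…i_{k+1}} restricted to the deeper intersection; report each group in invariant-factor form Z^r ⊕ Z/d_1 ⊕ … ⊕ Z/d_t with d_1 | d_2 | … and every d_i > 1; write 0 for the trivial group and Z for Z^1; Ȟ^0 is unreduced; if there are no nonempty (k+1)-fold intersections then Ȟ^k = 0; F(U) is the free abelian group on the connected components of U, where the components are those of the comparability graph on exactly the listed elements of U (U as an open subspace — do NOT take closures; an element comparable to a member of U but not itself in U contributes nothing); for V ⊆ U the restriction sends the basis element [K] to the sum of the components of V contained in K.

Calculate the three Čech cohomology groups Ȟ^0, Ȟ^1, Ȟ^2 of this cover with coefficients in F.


nerve simplices:
  U1={{q2},{q4},{q2,q3},{q3,q4},{q4,q5},{q3,q4,q5}} U2={{q1},{q2},{q3},{q2,q3},{q3,q4},{q3,q5},{q3,q4,q5}} U3={{q2},{q3},{q5},{q2,q3},{q3,q4},{q3,q5},{q4,q5},{q3,q4,q5}}
  U12={{q2},{q2,q3},{q3,q4},{q3,q4,q5}} U13={{q2},{q2,q3},{q3,q4},{q4,q5},{q3,q4,q5}} U23={{q2},{q3},{q2,q3},{q3,q4},{q3,q5},{q3,q4,q5}}
  U123={{q2},{q2,q3},{q3,q4},{q3,q4,q5}}
components per intersection:
  U1: {{q2},{q2,q3}} {{q4},{q3,q4},{q4,q5},{q3,q4,q5}}
  U2: {{q1}} {{q2},{q3},{q2,q3},{q3,q4},{q3,q5},{q3,q4,q5}}
  U3: {{q2},{q3},{q5},{q2,q3},{q3,q4},{q3,q5},{q4,q5},{q3,q4,q5}}
  U12: {{q2},{q2,q3}} {{q3,q4},{q3,q4,q5}}
  U13: {{q2},{q2,q3}} {{q3,q4},{q4,q5},{q3,q4,q5}}
  U23: {{q2},{q3},{q2,q3},{q3,q4},{q3,q5},{q3,q4,q5}}
  U123: {{q2},{q2,q3}} {{q3,q4},{q3,q4,q5}}
C dims 5,5,2; δ0: rk 3, SNF 1^3; δ1: rk 2, SNF 1^2
degree 0: 5−3−0 = 2 → Ȟ^0 ≅ Z^2
degree 1: 5−2−3 = 0 → Ȟ^1 ≅ 0
degree 2: 2−0−2 = 0 → Ȟ^2 ≅ 0

Ȟ^0 = Z^2, Ȟ^1 = 0 and Ȟ^2 = 0


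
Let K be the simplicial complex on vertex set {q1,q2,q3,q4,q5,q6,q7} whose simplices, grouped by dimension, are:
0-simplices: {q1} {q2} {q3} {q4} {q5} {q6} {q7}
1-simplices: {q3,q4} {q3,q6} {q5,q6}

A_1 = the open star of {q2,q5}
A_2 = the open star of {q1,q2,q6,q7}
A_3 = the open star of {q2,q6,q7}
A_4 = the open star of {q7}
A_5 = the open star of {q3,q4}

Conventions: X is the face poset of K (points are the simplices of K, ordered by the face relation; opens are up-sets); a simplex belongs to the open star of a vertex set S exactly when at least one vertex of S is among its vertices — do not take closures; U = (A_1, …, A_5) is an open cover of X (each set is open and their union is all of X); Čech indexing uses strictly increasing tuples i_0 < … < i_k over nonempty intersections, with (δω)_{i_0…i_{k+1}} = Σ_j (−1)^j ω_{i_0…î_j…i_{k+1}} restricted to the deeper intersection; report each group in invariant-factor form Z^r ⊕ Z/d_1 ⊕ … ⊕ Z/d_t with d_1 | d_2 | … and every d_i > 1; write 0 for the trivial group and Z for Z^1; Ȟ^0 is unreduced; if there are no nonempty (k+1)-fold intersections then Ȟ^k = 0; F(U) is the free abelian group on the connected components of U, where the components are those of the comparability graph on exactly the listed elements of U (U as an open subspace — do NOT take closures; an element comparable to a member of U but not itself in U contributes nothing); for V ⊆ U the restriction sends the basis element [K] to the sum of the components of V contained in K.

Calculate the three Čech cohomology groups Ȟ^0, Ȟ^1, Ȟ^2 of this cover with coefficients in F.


cover nerve:
  A1={{q2},{q5},{q5,q6}} A2={{q1},{q2},{q6},{q7},{q3,q6},{q5,q6}} A3={{q2},{q6},{q7},{q3,q6},{q5,q6}} A4={{q7}} A5={{q3},{q4},{q3,q4},{q3,q6}}
  A12={{q2},{q5,q6}} A13={{q2},{q5,q6}} A23={{q2},{q6},{q7},{q3,q6},{q5,q6}} A24={{q7}} A25={{q3,q6}} A34={{q7}} A35={{q3,q6}}
  A123={{q2},{q5,q6}} A234={{q7}} A235={{q3,q6}}
components per intersection:
  A1: {{q2}} {{q5},{q5,q6}}
  A2: {{q1}} {{q2}} {{q6},{q3,q6},{q5,q6}} {{q7}}
  A3: {{q2}} {{q6},{q3,q6},{q5,q6}} {{q7}}
  A4: {{q7}}
  A5: {{q3},{q4},{q3,q4},{q3,q6}}
  A12: {{q2}} {{q5,q6}}
  A13: {{q2}} {{q5,q6}}
  A23: {{q2}} {{q6},{q3,q6},{q5,q6}} {{q7}}
  A24: {{q7}}
  A25: {{q3,q6}}
  A34: {{q7}}
  A35: {{q3,q6}}
  A123: {{q2}} {{q5,q6}}
  A234: {{q7}}
  A235: {{q3,q6}}
C dims 11,11,4; δ0: rk 7, SNF 1^7; δ1: rk 4, SNF 1^4
Ȟ^0: (11−7)−0=4 ⇒ Z^4
Ȟ^1: (11−4)−7=0 ⇒ 0
Ȟ^2: (4−0)−4=0 ⇒ 0

Ȟ^0 = Z^4,  Ȟ^1 = 0,  Ȟ^2 = 0


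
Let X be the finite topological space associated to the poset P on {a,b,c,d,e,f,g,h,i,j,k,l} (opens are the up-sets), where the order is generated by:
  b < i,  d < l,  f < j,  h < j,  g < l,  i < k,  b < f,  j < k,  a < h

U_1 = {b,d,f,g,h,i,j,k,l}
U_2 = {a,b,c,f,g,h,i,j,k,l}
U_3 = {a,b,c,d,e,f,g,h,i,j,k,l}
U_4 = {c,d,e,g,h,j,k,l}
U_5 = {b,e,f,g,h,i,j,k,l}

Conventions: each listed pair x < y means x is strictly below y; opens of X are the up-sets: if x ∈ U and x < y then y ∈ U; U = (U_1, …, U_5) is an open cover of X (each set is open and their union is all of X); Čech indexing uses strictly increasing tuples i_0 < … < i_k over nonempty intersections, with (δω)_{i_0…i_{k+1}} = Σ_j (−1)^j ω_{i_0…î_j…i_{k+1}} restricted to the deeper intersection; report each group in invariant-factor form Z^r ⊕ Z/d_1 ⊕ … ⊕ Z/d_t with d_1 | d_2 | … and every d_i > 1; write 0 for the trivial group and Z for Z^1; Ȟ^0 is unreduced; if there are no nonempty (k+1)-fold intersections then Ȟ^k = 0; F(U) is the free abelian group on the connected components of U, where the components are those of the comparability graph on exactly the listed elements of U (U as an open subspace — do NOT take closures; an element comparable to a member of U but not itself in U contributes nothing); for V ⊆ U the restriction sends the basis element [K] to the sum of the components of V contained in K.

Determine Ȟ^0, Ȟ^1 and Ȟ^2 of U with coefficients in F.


Ȟ^0 = Z^4, Ȟ^1 = 0 and Ȟ^2 = 0

nonempty overlaps:
  U12={b,f,g,h,i,j,k,l} U13={b,d,f,g,h,i,j,k,l} U14={d,g,h,j,k,l} U15={b,f,g,h,i,j,k,l} U23={a,b,c,f,g,h,i,j,k,l} U24={c,g,h,j,k,l} U25={b,f,g,h,i,j,k,l} U34={c,d,e,g,h,j,k,l} U35={b,e,f,g,h,i,j,k,l} U45={e,g,h,j,k,l}
  U123={b,f,g,h,i,j,k,l} U124={g,h,j,k,l} U125={b,f,g,h,i,j,k,l} U134={d,g,h,j,k,l} U135={b,f,g,h,i,j,k,l} U145={g,h,j,k,l} U234={c,g,h,j,k,l} U235={b,f,g,h,i,j,k,l} U245={g,h,j,k,l} U345={e,g,h,j,k,l}
  U1234={g,h,j,k,l} U1235={b,f,g,h,i,j,k,l} U1245={g,h,j,k,l} U1345={g,h,j,k,l} U2345={g,h,j,k,l}
  U12345={g,h,j,k,l}
components per intersection:
  U1: {b,f,h,i,j,k} {d,g,l}
  U2: {a,b,f,h,i,j,k} {c} {g,l}
  U3: {a,b,f,h,i,j,k} {c} {d,g,l} {e}
  U4: {c} {d,g,l} {e} {h,j,k}
  U5: {b,f,h,i,j,k} {e} {g,l}
  U12: {b,f,h,i,j,k} {g,l}
  U13: {b,f,h,i,j,k} {d,g,l}
  U14: {d,g,l} {h,j,k}
  U15: {b,f,h,i,j,k} {g,l}
  U23: {a,b,f,h,i,j,k} {c} {g,l}
  U24: {c} {g,l} {h,j,k}
  U25: {b,f,h,i,j,k} {g,l}
  U34: {c} {d,g,l} {e} {h,j,k}
  U35: {b,f,h,i,j,k} {e} {g,l}
  U45: {e} {g,l} {h,j,k}
  U123: {b,f,h,i,j,k} {g,l}
  U124: {g,l} {h,j,k}
  U125: {b,f,h,i,j,k} {g,l}
  U134: {d,g,l} {h,j,k}
  U135: {b,f,h,i,j,k} {g,l}
  U145: {g,l} {h,j,k}
  U234: {c} {g,l} {h,j,k}
  U235: {b,f,h,i,j,k} {g,l}
  U245: {g,l} {h,j,k}
  U345: {e} {g,l} {h,j,k}
  U1234: {g,l} {h,j,k}
  U1235: {b,f,h,i,j,k} {g,l}
  U1245: {g,l} {h,j,k}
  U1345: {g,l} {h,j,k}
  U2345: {g,l} {h,j,k}
  U12345: {g,l} {h,j,k}
C dims 16,26,22,10; δ0: rk 12, SNF 1^12; δ1: rk 14, SNF 1^14; δ2: rk 8, SNF 1^8
degree 0: 16−12−0 = 4 → Ȟ^0 ≅ Z^4
degree 1: 26−14−12 = 0 → Ȟ^1 ≅ 0
degree 2: 22−8−14 = 0 → Ȟ^2 ≅ 0


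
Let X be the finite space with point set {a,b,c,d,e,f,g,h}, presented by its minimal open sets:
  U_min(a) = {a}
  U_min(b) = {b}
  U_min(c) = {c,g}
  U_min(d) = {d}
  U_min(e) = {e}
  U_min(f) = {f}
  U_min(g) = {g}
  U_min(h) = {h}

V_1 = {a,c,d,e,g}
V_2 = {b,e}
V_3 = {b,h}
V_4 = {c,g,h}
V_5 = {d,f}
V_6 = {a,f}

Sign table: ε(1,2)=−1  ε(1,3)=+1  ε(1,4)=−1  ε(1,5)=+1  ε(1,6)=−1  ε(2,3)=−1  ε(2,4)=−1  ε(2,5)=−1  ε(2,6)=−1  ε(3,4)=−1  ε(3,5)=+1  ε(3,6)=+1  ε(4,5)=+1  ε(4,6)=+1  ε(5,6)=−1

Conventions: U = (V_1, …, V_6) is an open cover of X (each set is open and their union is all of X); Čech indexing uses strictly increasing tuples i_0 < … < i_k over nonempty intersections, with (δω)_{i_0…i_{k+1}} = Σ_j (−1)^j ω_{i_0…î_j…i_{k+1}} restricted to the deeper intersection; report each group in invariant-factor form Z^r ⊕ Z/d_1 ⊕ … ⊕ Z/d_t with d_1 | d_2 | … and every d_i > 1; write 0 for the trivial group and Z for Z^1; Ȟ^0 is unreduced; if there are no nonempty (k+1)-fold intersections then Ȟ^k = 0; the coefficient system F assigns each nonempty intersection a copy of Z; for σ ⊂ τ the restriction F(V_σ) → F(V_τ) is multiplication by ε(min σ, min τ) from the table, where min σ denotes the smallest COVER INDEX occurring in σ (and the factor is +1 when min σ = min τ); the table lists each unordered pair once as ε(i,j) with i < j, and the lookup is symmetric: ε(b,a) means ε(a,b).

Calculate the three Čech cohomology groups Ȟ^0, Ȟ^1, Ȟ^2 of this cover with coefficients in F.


nonempty intersections:
  V12={e} V14={c,g} V15={d} V16={a} V23={b} V34={h} V56={f}
C dims 6,7; δ0: rk 5, SNF 1^5
Ȟ^0: (6−5)−0=1 ⇒ Z
Ȟ^1: (7−0)−5=2 ⇒ Z^2
Ȟ^2: (0−0)−0=0 ⇒ 0

Ȟ^0 ≅ Z,  Ȟ^1 ≅ Z^2,  Ȟ^2 ≅ 0


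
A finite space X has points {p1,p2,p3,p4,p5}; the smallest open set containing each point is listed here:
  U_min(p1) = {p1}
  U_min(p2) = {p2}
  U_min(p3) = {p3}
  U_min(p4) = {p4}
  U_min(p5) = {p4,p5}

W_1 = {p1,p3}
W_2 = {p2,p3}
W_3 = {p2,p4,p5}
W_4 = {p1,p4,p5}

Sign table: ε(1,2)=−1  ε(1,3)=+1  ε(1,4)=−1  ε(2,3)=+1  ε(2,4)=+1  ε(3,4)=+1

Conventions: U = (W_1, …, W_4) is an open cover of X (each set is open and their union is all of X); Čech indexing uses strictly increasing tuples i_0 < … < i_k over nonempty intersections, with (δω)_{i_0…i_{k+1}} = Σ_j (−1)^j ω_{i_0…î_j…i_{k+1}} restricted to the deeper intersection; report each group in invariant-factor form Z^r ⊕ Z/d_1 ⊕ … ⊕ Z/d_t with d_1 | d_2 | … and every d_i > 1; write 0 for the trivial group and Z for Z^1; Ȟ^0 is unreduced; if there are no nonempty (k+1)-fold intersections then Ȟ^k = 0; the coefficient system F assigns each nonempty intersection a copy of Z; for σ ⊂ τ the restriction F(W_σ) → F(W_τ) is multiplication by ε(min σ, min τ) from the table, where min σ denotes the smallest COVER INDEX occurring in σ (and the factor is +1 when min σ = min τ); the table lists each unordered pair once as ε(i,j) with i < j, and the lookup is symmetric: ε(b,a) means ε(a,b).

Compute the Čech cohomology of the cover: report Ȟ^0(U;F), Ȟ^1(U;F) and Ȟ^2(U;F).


nerve of the cover:
  W12={p3} W14={p1} W23={p2} W34={p4,p5}
C dims 4,4; δ0: rk 3, SNF 1^3
Ȟ^0 = (4 − 3) − 0 = 1, so Ȟ^0 ≅ Z
Ȟ^1 = (4 − 0) − 3 = 1, so Ȟ^1 ≅ Z
Ȟ^2 = (0 − 0) − 0 = 0, so Ȟ^2 ≅ 0

Ȟ^0(U;F) ≅ Z, Ȟ^1(U;F) ≅ Z and Ȟ^2(U;F) ≅ 0


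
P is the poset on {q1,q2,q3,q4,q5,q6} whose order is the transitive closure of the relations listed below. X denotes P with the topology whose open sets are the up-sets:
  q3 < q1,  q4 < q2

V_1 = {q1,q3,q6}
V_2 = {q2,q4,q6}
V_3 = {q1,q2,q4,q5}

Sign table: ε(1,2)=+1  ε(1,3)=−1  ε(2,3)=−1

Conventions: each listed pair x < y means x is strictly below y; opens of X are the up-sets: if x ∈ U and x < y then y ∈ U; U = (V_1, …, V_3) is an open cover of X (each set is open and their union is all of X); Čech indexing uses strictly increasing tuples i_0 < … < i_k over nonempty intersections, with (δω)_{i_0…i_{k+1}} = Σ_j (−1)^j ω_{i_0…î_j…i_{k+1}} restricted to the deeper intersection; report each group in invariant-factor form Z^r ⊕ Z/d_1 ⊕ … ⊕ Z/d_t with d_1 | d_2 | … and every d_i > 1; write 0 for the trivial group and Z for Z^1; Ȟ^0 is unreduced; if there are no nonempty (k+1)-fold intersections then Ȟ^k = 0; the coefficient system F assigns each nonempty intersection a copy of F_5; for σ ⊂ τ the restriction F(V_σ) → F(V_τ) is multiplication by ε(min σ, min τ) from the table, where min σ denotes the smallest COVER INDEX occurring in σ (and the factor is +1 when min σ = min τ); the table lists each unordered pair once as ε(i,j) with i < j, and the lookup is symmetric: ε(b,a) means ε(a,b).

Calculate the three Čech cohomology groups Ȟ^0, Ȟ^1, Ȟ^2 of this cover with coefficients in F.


Ȟ^0 = Z/5, Ȟ^1 = Z/5 and Ȟ^2 = 0

nerve simplices:
  V12={q6} V13={q1} V23={q2,q4}
C dims 3,3; δ0: rk_F5 2
degree 0: 3−2−0 = 1 → Ȟ^0 ≅ Z/5
degree 1: 3−0−2 = 1 → Ȟ^1 ≅ Z/5
degree 2: 0−0−0 = 0 → Ȟ^2 ≅ 0


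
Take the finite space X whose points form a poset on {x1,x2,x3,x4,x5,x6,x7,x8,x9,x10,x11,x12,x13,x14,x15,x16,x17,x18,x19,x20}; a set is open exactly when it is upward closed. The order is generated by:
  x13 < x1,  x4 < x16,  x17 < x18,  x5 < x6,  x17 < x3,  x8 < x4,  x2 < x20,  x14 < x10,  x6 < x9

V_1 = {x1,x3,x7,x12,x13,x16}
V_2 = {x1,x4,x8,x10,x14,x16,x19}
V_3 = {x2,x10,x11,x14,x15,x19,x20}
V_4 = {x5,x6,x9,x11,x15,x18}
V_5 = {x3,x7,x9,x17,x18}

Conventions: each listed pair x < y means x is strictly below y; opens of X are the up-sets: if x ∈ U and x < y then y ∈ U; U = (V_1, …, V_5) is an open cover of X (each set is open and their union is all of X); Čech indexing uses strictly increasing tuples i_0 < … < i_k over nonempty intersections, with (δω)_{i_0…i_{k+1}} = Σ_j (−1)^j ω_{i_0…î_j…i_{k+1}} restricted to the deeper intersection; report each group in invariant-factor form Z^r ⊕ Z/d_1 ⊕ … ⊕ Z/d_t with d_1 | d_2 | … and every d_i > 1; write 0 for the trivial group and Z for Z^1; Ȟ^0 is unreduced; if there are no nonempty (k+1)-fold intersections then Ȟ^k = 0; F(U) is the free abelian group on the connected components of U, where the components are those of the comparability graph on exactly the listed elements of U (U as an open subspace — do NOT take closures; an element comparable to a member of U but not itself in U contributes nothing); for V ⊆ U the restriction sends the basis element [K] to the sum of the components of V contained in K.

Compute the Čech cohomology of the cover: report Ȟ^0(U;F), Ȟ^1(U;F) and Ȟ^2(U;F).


Ȟ^0(U;F) ≅ Z^11; Ȟ^1(U;F) ≅ 0; Ȟ^2(U;F) ≅ 0

cover nerve:
  V12={x1,x16} V15={x3,x7} V23={x10,x14,x19} V34={x11,x15} V45={x9,x18}
components per intersection:
  V1: {x1,x13} {x3} {x7} {x12} {x16}
  V2: {x1} {x4,x8,x16} {x10,x14} {x19}
  V3: {x2,x20} {x10,x14} {x11} {x15} {x19}
  V4: {x5,x6,x9} {x11} {x15} {x18}
  V5: {x3,x17,x18} {x7} {x9}
  V12: {x1} {x16}
  V15: {x3} {x7}
  V23: {x10,x14} {x19}
  V34: {x11} {x15}
  V45: {x9} {x18}
C dims 21,10; δ0: rk 10, SNF 1^10
Ȟ^0: (21−10)−0=11 ⇒ Z^11
Ȟ^1: (10−0)−10=0 ⇒ 0
Ȟ^2: (0−0)−0=0 ⇒ 0


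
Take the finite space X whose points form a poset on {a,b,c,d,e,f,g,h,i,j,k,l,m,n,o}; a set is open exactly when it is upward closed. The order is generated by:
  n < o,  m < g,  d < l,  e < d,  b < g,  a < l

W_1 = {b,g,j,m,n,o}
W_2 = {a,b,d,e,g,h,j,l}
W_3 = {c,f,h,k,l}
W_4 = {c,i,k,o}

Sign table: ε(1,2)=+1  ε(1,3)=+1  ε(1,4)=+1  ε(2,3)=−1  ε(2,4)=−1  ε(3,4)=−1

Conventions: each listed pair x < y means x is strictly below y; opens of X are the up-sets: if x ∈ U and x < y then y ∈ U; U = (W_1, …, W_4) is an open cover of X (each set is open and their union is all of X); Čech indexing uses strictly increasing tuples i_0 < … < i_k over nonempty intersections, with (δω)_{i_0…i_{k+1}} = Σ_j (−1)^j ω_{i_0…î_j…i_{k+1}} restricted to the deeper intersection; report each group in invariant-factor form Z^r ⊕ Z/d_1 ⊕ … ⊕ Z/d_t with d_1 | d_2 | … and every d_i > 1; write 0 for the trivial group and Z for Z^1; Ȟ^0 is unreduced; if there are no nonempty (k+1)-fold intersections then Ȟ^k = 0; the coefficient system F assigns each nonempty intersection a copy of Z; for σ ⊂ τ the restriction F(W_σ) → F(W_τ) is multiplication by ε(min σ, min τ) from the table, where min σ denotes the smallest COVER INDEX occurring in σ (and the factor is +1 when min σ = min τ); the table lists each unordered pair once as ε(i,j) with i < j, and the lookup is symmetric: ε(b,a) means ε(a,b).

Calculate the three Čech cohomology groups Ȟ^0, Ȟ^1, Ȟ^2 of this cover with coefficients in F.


nerve of the cover:
  W12={b,g,j} W14={o} W23={h,l} W34={c,k}
C dims 4,4; δ0: rk 3, SNF 1^3
Ȟ^0 = (4 − 3) − 0 = 1, so Ȟ^0 ≅ Z
Ȟ^1 = (4 − 0) − 3 = 1, so Ȟ^1 ≅ Z
Ȟ^2 = (0 − 0) − 0 = 0, so Ȟ^2 ≅ 0

Ȟ^0 ≅ Z; Ȟ^1 ≅ Z; Ȟ^2 ≅ 0
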